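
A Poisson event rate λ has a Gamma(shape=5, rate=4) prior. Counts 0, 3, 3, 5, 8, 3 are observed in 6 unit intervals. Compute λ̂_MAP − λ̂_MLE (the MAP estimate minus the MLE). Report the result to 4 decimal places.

Σxᵢ = 22. Posterior is Gamma(27, 10); MAP = (27−1)/10 = 26/10 ≈ 2.60000.
MLE = x̄ = 22/6 ≈ 3.66667.
Difference = 26/10 − 22/6 = -16/15 ≈ -1.0667.

MAP − MLE = -1.0667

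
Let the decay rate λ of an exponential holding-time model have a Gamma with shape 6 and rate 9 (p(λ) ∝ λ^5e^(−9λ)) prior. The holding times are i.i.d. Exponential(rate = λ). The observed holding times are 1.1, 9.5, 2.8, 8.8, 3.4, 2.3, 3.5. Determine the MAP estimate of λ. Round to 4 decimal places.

λ̂_MAP = 0.2970

The Exponential(rate=λ) likelihood is ∝ λ^n e^(−λΣtᵢ). Here n = 7 and Σtᵢ = 1.1 + 9.5 + 2.8 + 8.8 + 3.4 + 2.3 + 3.5 = 31.4.
Posterior ∝ λ^5e^(−9λ) · λ^7e^(−31.4λ) = λ^12e^(−40.4λ), i.e. Gamma(13, 40.4).
Mode = (a−1)/b = 12/40.4 ≈ 0.2970.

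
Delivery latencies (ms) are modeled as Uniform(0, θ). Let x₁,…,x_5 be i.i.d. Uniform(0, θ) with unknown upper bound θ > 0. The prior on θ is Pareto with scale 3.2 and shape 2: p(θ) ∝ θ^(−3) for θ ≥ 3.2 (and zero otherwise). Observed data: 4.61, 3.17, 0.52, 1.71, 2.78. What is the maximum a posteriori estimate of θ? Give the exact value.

θ̂_MAP = 4.61

The Uniform(0, θ) likelihood is θ^(−n) for θ ≥ max(xᵢ), zero otherwise. Here max(xᵢ) = 4.61.
Posterior ∝ θ^(−3) · θ^(−5) = θ^(−8) on θ ≥ max(3.2, 4.61) = 4.61.
This density is strictly decreasing in θ, so the posterior mode lies at the lower boundary of the support.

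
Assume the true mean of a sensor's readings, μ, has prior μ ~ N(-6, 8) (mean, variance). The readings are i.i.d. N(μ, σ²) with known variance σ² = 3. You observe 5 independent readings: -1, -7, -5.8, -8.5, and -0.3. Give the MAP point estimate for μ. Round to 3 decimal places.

μ̂_MAP = -4.623

n = 5; x̄ = ((-1) + (-7) + (-5.8) + (-8.5) + (-0.3))/5 = -22.6/5 = -4.52.
For a Normal prior and Normal likelihood with known variance, the posterior is Normal; its mode equals its mean, the precision-weighted average.
Prior precision 1/σ₀² = 1/8 = 0.125; data precision n/σ² = 5/3.
μ̂ = (0.125·(-6) + (5/3)·(-4.52)) / (0.125 + 5/3) = (-497/60)/(43/24) = -994/215 ≈ -4.623.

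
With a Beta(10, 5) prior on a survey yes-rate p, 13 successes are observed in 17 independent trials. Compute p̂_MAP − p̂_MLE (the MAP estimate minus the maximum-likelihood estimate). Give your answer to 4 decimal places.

MAP − MLE = -0.0314

Posterior is Beta(23, 9); MAP = (23−1)/(32−2) = 22/30 ≈ 0.73333.
MLE ignores the prior: p̂_MLE = k/n = 13/17 ≈ 0.76471.
Difference = 22/30 − 13/17 = -8/255 ≈ -0.0314.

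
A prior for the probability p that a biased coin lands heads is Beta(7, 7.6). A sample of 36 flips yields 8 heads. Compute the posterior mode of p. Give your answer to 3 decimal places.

Prior: Beta(7, 7.6).
Data: 8 successes in 36 trials. The binomial likelihood contributes p^8(1−p)^28, so the posterior is Beta(7+8, 7.6+28) = Beta(15, 35.6).
For Beta(a, b) with a, b > 1 the mode is (a−1)/(a+b−2) = 14/48.6 ≈ 0.288.

p̂_MAP = 0.288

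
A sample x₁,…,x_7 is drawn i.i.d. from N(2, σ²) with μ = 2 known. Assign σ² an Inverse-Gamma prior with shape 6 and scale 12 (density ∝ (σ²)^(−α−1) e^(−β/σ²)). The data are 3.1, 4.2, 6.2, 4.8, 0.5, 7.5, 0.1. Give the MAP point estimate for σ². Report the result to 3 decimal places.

σ̂²_MAP = 4.364

Sum of squared deviations about the known mean: SS = (3.1−2)² + (4.2−2)² + (6.2−2)² + (4.8−2)² + (0.5−2)² + (7.5−2)² + (0.1−2)² = 67.64.
The Normal likelihood contributes (σ²)^(−n/2) exp(−SS/(2σ²)), so the posterior is Inverse-Gamma(α + n/2, β + SS/2) = Inverse-Gamma(9.5, 45.82).
The mode of Inverse-Gamma(a, b) is b/(a+1) = 45.82/10.5 ≈ 4.364.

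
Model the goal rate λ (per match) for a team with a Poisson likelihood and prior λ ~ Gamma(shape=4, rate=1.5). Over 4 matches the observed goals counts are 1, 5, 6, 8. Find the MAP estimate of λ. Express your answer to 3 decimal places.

λ̂_MAP = 4.182

Σxᵢ = 1+5+6+8 = 20, with n = 4.
Posterior ∝ λ^3e^(−1.5λ) · λ^20e^(−4λ) = λ^23e^(−5.5λ), i.e. Gamma(shape=24, rate=5.5).
The mode of a Gamma(a, b) with a ≥ 1 (shape–rate) is (a−1)/b = 23/5.5 ≈ 4.182.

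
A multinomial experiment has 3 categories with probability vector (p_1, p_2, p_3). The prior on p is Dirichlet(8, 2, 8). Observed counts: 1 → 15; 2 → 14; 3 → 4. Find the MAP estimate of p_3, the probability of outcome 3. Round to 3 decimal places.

The posterior is Dirichlet(αᵢ + nᵢ) = Dirichlet(23, 16, 12).
For a Dirichlet(a₁,…,a_K) with all aᵢ > 1, the mode has j-th component (aⱼ − 1)/(Σaᵢ − K).
Here Σaᵢ = 51 and K = 3, so p_3 = (12 − 1)/(51 − 3) = 11/48 ≈ 0.229.

MAP estimate: 0.229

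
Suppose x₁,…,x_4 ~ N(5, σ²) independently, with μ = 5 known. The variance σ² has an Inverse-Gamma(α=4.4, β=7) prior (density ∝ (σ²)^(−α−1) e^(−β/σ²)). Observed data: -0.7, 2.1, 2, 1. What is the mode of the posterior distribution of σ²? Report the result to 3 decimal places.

σ̂²_MAP = 5.399

Sum of squared deviations about the known mean: SS = (-0.7−5)² + (2.1−5)² + (2−5)² + (1−5)² = 65.9.
The Normal likelihood contributes (σ²)^(−n/2) exp(−SS/(2σ²)), so the posterior is Inverse-Gamma(α + n/2, β + SS/2) = Inverse-Gamma(6.4, 39.95).
The mode of Inverse-Gamma(a, b) is b/(a+1) = 39.95/7.4 ≈ 5.399.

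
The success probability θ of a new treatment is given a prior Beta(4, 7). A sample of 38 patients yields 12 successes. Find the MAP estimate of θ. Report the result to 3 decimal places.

Prior: Beta(4, 7).
Data: 12 successes in 38 trials. The binomial likelihood contributes θ^12(1−θ)^26, so the posterior is Beta(4+12, 7+26) = Beta(16, 33).
For Beta(a, b) with a, b > 1 the mode is (a−1)/(a+b−2) = 15/47 ≈ 0.319.

θ̂_MAP = 0.319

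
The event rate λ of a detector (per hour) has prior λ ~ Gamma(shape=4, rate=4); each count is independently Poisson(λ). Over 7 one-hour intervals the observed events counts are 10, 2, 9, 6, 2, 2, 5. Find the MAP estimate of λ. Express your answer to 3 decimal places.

λ̂_MAP = 3.545

Σxᵢ = 10+2+9+6+2+2+5 = 36, with n = 7.
Posterior ∝ λ^3e^(−4λ) · λ^36e^(−7λ) = λ^39e^(−11λ), i.e. Gamma(shape=40, rate=11).
The mode of a Gamma(a, b) with a ≥ 1 (shape–rate) is (a−1)/b = 39/11 ≈ 3.545.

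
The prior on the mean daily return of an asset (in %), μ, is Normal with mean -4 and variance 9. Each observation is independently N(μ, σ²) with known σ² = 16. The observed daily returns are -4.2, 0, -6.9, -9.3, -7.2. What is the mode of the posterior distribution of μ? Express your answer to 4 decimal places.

n = 5; x̄ = ((-4.2) + 0 + (-6.9) + (-9.3) + (-7.2))/5 = -27.6/5 = -5.52.
For a Normal prior and Normal likelihood with known variance, the posterior is Normal; its mode equals its mean, the precision-weighted average.
Prior precision 1/σ₀² = 1/9; data precision n/σ² = 5/16 = 0.3125.
μ̂ = ((1/9)·(-4) + 0.3125·(-5.52)) / (1/9 + 0.3125) = (-781/360)/(61/144) = -1562/305 ≈ -5.1213.

μ̂_MAP = -5.1213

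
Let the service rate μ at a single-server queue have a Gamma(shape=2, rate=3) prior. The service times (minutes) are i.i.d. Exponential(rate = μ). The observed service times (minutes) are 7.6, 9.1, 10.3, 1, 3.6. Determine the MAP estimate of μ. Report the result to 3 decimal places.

The Exponential(rate=μ) likelihood is ∝ μ^n e^(−μΣtᵢ). Here n = 5 and Σtᵢ = 7.6 + 9.1 + 10.3 + 1 + 3.6 = 31.6.
Posterior ∝ μe^(−3μ) · μ^5e^(−31.6μ) = μ^6e^(−34.6μ), i.e. Gamma(7, 34.6).
Mode = (a−1)/b = 6/34.6 ≈ 0.173.

μ̂_MAP = 0.173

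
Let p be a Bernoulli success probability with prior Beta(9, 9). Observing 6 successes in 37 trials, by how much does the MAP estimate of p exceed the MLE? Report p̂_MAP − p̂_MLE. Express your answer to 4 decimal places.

MAP − MLE = 0.1020

Posterior is Beta(15, 40); MAP = (15−1)/(55−2) = 14/53 ≈ 0.26415.
MLE ignores the prior: p̂_MLE = k/n = 6/37 ≈ 0.16216.
Difference = 14/53 − 6/37 = 200/1961 ≈ 0.1020.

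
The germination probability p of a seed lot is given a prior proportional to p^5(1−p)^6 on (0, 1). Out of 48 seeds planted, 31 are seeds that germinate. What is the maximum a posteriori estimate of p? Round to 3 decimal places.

p̂_MAP = 0.610

The prior density ∝ p^5(1−p)^6 is the kernel of Beta(6, 7).
Data: 31 successes in 48 trials. The binomial likelihood contributes p^31(1−p)^17, so the posterior is Beta(6+31, 7+17) = Beta(37, 24).
For Beta(a, b) with a, b > 1 the mode is (a−1)/(a+b−2) = 36/59 ≈ 0.610.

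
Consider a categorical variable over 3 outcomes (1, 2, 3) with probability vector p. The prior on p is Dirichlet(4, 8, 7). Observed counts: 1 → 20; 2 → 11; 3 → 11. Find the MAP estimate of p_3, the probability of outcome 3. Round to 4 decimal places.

MAP estimate: 0.2931

The posterior is Dirichlet(αᵢ + nᵢ) = Dirichlet(24, 19, 18).
For a Dirichlet(a₁,…,a_K) with all aᵢ > 1, the mode has j-th component (aⱼ − 1)/(Σaᵢ − K).
Here Σaᵢ = 61 and K = 3, so p_3 = (18 − 1)/(61 − 3) = 17/58 ≈ 0.2931.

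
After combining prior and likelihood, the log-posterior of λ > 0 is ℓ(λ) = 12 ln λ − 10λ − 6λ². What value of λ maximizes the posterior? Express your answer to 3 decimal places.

λ̂_MAP = 0.667

ℓ'(λ) = 12/λ − 10 − 12λ. Setting this to zero and multiplying by λ: 12λ² + 10λ − 12 = 0.
λ = (−10 + √(10² + 4·12·12)) / (2·12) = (−10 + √676) / 24 = (−10 + 26)/24 = 2/3.
ℓ''(λ) = −12/λ² − 12 < 0, confirming a maximum.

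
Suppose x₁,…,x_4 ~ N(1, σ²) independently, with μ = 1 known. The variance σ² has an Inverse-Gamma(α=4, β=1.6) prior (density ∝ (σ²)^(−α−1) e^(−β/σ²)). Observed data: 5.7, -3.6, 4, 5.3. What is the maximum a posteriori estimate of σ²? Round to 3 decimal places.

Sum of squared deviations about the known mean: SS = (5.7−1)² + (-3.6−1)² + (4−1)² + (5.3−1)² = 70.74.
The Normal likelihood contributes (σ²)^(−n/2) exp(−SS/(2σ²)), so the posterior is Inverse-Gamma(α + n/2, β + SS/2) = Inverse-Gamma(6, 36.97).
The mode of Inverse-Gamma(a, b) is b/(a+1) = 36.97/7 ≈ 5.281.

σ̂²_MAP = 5.281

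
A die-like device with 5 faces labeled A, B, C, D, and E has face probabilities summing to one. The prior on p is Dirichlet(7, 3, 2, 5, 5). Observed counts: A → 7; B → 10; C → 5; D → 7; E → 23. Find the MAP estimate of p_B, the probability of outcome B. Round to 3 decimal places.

MAP estimate of p_B = 0.174

The posterior is Dirichlet(αᵢ + nᵢ) = Dirichlet(14, 13, 7, 12, 28).
For a Dirichlet(a₁,…,a_K) with all aᵢ > 1, the mode has j-th component (aⱼ − 1)/(Σaᵢ − K).
Here Σaᵢ = 74 and K = 5, so p_B = (13 − 1)/(74 − 5) = 12/69 ≈ 0.174.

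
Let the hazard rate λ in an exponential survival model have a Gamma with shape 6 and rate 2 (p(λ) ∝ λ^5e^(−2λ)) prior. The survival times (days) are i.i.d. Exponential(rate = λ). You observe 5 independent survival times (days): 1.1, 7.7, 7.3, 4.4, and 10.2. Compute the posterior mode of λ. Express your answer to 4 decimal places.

The Exponential(rate=λ) likelihood is ∝ λ^n e^(−λΣtᵢ). Here n = 5 and Σtᵢ = 1.1 + 7.7 + 7.3 + 4.4 + 10.2 = 30.7.
Posterior ∝ λ^5e^(−2λ) · λ^5e^(−30.7λ) = λ^10e^(−32.7λ), i.e. Gamma(11, 32.7).
Mode = (a−1)/b = 10/32.7 ≈ 0.3058.

λ̂_MAP = 0.3058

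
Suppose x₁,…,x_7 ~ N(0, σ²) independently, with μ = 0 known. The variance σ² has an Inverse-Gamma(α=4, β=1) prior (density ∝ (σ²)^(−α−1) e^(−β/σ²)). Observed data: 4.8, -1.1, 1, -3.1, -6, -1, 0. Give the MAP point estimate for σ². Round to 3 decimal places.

σ̂²_MAP = 4.345

Sum of squared deviations about the known mean: SS = (4.8−0)² + (-1.1−0)² + (1−0)² + (-3.1−0)² + (-6−0)² + (-1−0)² + (0−0)² = 71.86.
The Normal likelihood contributes (σ²)^(−n/2) exp(−SS/(2σ²)), so the posterior is Inverse-Gamma(α + n/2, β + SS/2) = Inverse-Gamma(7.5, 36.93).
The mode of Inverse-Gamma(a, b) is b/(a+1) = 36.93/8.5 ≈ 4.345.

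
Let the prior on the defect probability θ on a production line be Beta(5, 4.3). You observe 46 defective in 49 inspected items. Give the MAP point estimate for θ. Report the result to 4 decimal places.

Prior: Beta(5, 4.3).
Data: 46 successes in 49 trials. The binomial likelihood contributes θ^46(1−θ)^3, so the posterior is Beta(5+46, 4.3+3) = Beta(51, 7.3).
For Beta(a, b) with a, b > 1 the mode is (a−1)/(a+b−2) = 50/56.3 ≈ 0.8881.

θ̂_MAP = 0.8881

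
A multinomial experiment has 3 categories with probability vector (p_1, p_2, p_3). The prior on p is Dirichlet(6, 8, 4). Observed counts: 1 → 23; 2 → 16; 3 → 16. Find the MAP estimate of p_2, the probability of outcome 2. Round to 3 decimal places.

MAP estimate: 0.329

The posterior is Dirichlet(αᵢ + nᵢ) = Dirichlet(29, 24, 20).
For a Dirichlet(a₁,…,a_K) with all aᵢ > 1, the mode has j-th component (aⱼ − 1)/(Σaᵢ − K).
Here Σaᵢ = 73 and K = 3, so p_2 = (24 − 1)/(73 − 3) = 23/70 ≈ 0.329.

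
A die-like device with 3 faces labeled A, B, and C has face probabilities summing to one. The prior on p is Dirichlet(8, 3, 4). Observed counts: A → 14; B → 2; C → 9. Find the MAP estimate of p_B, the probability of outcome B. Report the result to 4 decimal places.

The posterior is Dirichlet(αᵢ + nᵢ) = Dirichlet(22, 5, 13).
For a Dirichlet(a₁,…,a_K) with all aᵢ > 1, the mode has j-th component (aⱼ − 1)/(Σaᵢ − K).
Here Σaᵢ = 40 and K = 3, so p_B = (5 − 1)/(40 − 3) = 4/37 ≈ 0.1081.

MAP estimate of p_B = 0.1081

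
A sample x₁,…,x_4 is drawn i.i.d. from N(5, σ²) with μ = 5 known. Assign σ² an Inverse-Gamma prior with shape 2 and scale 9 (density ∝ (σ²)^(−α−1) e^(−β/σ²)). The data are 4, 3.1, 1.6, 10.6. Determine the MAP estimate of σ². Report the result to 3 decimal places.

Sum of squared deviations about the known mean: SS = (4−5)² + (3.1−5)² + (1.6−5)² + (10.6−5)² = 47.53.
The Normal likelihood contributes (σ²)^(−n/2) exp(−SS/(2σ²)), so the posterior is Inverse-Gamma(α + n/2, β + SS/2) = Inverse-Gamma(4, 32.765).
The mode of Inverse-Gamma(a, b) is b/(a+1) = 32.765/5 ≈ 6.553.

σ̂²_MAP = 6.553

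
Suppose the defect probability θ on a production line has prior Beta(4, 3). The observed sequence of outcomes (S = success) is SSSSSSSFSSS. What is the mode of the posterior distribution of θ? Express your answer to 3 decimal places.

Prior: Beta(4, 3).
Data: 10 successes in 11 trials (from the sequence). The binomial likelihood contributes θ^10(1−θ)^1, so the posterior is Beta(4+10, 3+1) = Beta(14, 4).
For Beta(a, b) with a, b > 1 the mode is (a−1)/(a+b−2) = 13/16 ≈ 0.813.

θ̂_MAP = 0.813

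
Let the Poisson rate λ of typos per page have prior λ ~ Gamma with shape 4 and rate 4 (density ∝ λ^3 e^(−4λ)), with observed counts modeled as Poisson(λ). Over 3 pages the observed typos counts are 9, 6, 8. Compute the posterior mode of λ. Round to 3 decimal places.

Σxᵢ = 9+6+8 = 23, with n = 3.
Posterior ∝ λ^3e^(−4λ) · λ^23e^(−3λ) = λ^26e^(−7λ), i.e. Gamma(shape=27, rate=7).
The mode of a Gamma(a, b) with a ≥ 1 (shape–rate) is (a−1)/b = 26/7 ≈ 3.714.

λ̂_MAP = 3.714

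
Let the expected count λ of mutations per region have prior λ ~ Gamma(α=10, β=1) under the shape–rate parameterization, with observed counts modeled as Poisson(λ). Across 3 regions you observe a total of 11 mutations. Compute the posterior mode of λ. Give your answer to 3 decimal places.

Σxᵢ = 11, n = 3.
Posterior ∝ λ^9e^(−1λ) · λ^11e^(−3λ) = λ^20e^(−4λ), i.e. Gamma(shape=21, rate=4).
The mode of a Gamma(a, b) with a ≥ 1 (shape–rate) is (a−1)/b = 20/4 ≈ 5.000.

λ̂_MAP = 5.000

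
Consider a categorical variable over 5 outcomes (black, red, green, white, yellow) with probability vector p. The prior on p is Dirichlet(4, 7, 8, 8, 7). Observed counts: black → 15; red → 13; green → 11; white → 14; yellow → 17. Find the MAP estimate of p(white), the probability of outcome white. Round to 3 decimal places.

MAP estimate of p(white) = 0.212

The posterior is Dirichlet(αᵢ + nᵢ) = Dirichlet(19, 20, 19, 22, 24).
For a Dirichlet(a₁,…,a_K) with all aᵢ > 1, the mode has j-th component (aⱼ − 1)/(Σaᵢ − K).
Here Σaᵢ = 104 and K = 5, so p(white) = (22 − 1)/(104 − 5) = 21/99 ≈ 0.212.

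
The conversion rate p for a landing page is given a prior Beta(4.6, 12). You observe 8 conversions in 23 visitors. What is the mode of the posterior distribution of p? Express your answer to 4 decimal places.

Prior: Beta(4.6, 12).
Data: 8 successes in 23 trials. The binomial likelihood contributes p^8(1−p)^15, so the posterior is Beta(4.6+8, 12+15) = Beta(12.6, 27).
For Beta(a, b) with a, b > 1 the mode is (a−1)/(a+b−2) = 11.6/37.6 ≈ 0.3085.

p̂_MAP = 0.3085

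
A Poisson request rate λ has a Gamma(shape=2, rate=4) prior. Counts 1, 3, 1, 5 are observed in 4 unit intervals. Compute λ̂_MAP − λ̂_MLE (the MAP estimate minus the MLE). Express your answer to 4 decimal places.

MAP − MLE = -1.1250

Σxᵢ = 10. Posterior is Gamma(12, 8); MAP = (12−1)/8 = 11/8 ≈ 1.37500.
MLE = x̄ = 10/4 ≈ 2.50000.
Difference = 11/8 − 10/4 = -9/8 ≈ -1.1250.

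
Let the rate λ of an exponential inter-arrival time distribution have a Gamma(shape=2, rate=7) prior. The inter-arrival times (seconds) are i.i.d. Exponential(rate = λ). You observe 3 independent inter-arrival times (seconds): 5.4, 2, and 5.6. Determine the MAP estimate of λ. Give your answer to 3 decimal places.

The Exponential(rate=λ) likelihood is ∝ λ^n e^(−λΣtᵢ). Here n = 3 and Σtᵢ = 5.4 + 2 + 5.6 = 13.
Posterior ∝ λe^(−7λ) · λ^3e^(−13λ) = λ^4e^(−20λ), i.e. Gamma(5, 20).
Mode = (a−1)/b = 4/20 ≈ 0.200.

λ̂_MAP = 0.200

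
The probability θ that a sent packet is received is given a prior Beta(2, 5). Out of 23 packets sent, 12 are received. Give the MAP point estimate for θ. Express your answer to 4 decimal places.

θ̂_MAP = 0.4643

Prior: Beta(2, 5).
Data: 12 successes in 23 trials. The binomial likelihood contributes θ^12(1−θ)^11, so the posterior is Beta(2+12, 5+11) = Beta(14, 16).
For Beta(a, b) with a, b > 1 the mode is (a−1)/(a+b−2) = 13/28 ≈ 0.4643.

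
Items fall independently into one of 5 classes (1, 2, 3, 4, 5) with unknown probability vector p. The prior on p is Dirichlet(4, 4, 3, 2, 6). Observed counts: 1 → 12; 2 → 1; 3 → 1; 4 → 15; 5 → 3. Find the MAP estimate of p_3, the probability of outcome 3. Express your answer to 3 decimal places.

MAP estimate: 0.065

The posterior is Dirichlet(αᵢ + nᵢ) = Dirichlet(16, 5, 4, 17, 9).
For a Dirichlet(a₁,…,a_K) with all aᵢ > 1, the mode has j-th component (aⱼ − 1)/(Σaᵢ − K).
Here Σaᵢ = 51 and K = 5, so p_3 = (4 − 1)/(51 − 5) = 3/46 ≈ 0.065.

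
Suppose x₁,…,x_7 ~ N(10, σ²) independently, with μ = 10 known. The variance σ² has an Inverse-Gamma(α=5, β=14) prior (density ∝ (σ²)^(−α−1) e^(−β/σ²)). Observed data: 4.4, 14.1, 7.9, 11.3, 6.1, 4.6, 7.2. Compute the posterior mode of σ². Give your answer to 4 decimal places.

Sum of squared deviations about the known mean: SS = (4.4−10)² + (14.1−10)² + (7.9−10)² + (11.3−10)² + (6.1−10)² + (4.6−10)² + (7.2−10)² = 106.48.
The Normal likelihood contributes (σ²)^(−n/2) exp(−SS/(2σ²)), so the posterior is Inverse-Gamma(α + n/2, β + SS/2) = Inverse-Gamma(8.5, 67.24).
The mode of Inverse-Gamma(a, b) is b/(a+1) = 67.24/9.5 ≈ 7.0779.

σ̂²_MAP = 7.0779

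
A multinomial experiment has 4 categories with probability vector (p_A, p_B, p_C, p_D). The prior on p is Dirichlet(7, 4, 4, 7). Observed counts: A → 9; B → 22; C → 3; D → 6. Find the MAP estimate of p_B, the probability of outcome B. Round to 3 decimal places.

MAP estimate of p_B = 0.431

The posterior is Dirichlet(αᵢ + nᵢ) = Dirichlet(16, 26, 7, 13).
For a Dirichlet(a₁,…,a_K) with all aᵢ > 1, the mode has j-th component (aⱼ − 1)/(Σaᵢ − K).
Here Σaᵢ = 62 and K = 4, so p_B = (26 − 1)/(62 − 4) = 25/58 ≈ 0.431.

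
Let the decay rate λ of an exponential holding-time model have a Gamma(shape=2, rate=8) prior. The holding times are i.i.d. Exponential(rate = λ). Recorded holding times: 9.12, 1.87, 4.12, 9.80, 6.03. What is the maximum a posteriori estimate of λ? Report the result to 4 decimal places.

λ̂_MAP = 0.1541

The Exponential(rate=λ) likelihood is ∝ λ^n e^(−λΣtᵢ). Here n = 5 and Σtᵢ = 9.12 + 1.87 + 4.12 + 9.80 + 6.03 = 30.94.
Posterior ∝ λe^(−8λ) · λ^5e^(−30.94λ) = λ^6e^(−38.94λ), i.e. Gamma(7, 38.94).
Mode = (a−1)/b = 6/38.94 ≈ 0.1541.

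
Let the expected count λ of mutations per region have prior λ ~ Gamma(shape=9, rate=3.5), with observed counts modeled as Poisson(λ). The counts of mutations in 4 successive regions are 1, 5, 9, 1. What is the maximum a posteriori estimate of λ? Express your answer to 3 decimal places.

Σxᵢ = 1+5+9+1 = 16, with n = 4.
Posterior ∝ λ^8e^(−3.5λ) · λ^16e^(−4λ) = λ^24e^(−7.5λ), i.e. Gamma(shape=25, rate=7.5).
The mode of a Gamma(a, b) with a ≥ 1 (shape–rate) is (a−1)/b = 24/7.5 ≈ 3.200.

λ̂_MAP = 3.200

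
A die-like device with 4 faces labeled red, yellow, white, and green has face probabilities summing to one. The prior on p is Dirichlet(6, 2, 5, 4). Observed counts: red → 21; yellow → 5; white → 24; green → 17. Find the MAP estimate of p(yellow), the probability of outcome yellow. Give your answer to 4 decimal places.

The posterior is Dirichlet(αᵢ + nᵢ) = Dirichlet(27, 7, 29, 21).
For a Dirichlet(a₁,…,a_K) with all aᵢ > 1, the mode has j-th component (aⱼ − 1)/(Σaᵢ − K).
Here Σaᵢ = 84 and K = 4, so p(yellow) = (7 − 1)/(84 − 4) = 6/80 ≈ 0.0750.

MAP estimate of p(yellow) = 0.0750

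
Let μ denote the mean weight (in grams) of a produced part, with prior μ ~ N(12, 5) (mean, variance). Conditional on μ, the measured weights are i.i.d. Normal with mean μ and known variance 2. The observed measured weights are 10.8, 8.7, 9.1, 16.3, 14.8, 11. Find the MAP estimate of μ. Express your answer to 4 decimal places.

μ̂_MAP = 11.7969

n = 6; x̄ = (10.8 + 8.7 + 9.1 + 16.3 + 14.8 + 11)/6 = 70.7/6 = 707/60 ≈ 11.7833.
For a Normal prior and Normal likelihood with known variance, the posterior is Normal; its mode equals its mean, the precision-weighted average.
Prior precision 1/σ₀² = 1/5 = 0.2; data precision n/σ² = 6/2 = 3.
μ̂ = (0.2·12 + 3·(707/60)) / (0.2 + 3) = 37.75/3.2 = 11.796875 ≈ 11.7969.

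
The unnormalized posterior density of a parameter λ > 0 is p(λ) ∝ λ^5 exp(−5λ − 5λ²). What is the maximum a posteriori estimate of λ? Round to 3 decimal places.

λ̂_MAP = 0.500

ℓ'(λ) = 5/λ − 5 − 10λ. Setting this to zero and multiplying by λ: 10λ² + 5λ − 5 = 0.
λ = (−5 + √(5² + 4·10·5)) / (2·10) = (−5 + √225) / 20 = (−5 + 15)/20 = 1/2.
ℓ''(λ) = −5/λ² − 10 < 0, confirming a maximum.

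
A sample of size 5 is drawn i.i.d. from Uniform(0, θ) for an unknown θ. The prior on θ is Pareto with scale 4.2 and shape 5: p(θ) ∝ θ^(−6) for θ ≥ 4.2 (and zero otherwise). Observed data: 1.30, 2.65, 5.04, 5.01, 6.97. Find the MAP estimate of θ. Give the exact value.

θ̂_MAP = 6.97

The Uniform(0, θ) likelihood is θ^(−n) for θ ≥ max(xᵢ), zero otherwise. Here max(xᵢ) = 6.97.
Posterior ∝ θ^(−6) · θ^(−5) = θ^(−11) on θ ≥ max(4.2, 6.97) = 6.97.
This density is strictly decreasing in θ, so the posterior mode lies at the lower boundary of the support.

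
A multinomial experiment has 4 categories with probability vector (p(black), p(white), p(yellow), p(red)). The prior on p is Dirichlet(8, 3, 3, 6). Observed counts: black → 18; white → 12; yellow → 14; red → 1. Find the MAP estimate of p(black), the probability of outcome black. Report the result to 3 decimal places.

MAP estimate of p(black) = 0.410

The posterior is Dirichlet(αᵢ + nᵢ) = Dirichlet(26, 15, 17, 7).
For a Dirichlet(a₁,…,a_K) with all aᵢ > 1, the mode has j-th component (aⱼ − 1)/(Σaᵢ − K).
Here Σaᵢ = 65 and K = 4, so p(black) = (26 − 1)/(65 − 4) = 25/61 ≈ 0.410.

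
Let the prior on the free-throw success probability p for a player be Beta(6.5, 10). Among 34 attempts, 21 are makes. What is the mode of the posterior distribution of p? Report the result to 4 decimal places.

Prior: Beta(6.5, 10).
Data: 21 successes in 34 trials. The binomial likelihood contributes p^21(1−p)^13, so the posterior is Beta(6.5+21, 10+13) = Beta(27.5, 23).
For Beta(a, b) with a, b > 1 the mode is (a−1)/(a+b−2) = 26.5/48.5 ≈ 0.5464.

p̂_MAP = 0.5464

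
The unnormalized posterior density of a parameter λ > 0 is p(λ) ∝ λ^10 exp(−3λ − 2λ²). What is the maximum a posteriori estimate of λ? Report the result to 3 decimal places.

λ̂_MAP = 1.250

ℓ'(λ) = 10/λ − 3 − 4λ. Setting this to zero and multiplying by λ: 4λ² + 3λ − 10 = 0.
λ = (−3 + √(3² + 4·4·10)) / (2·4) = (−3 + √169) / 8 = (−3 + 13)/8 = 5/4.
ℓ''(λ) = −10/λ² − 4 < 0, confirming a maximum.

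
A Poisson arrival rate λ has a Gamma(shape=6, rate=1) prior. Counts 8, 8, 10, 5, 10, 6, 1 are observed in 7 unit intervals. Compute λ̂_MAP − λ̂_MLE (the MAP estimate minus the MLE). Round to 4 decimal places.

MAP − MLE = -0.2321

Σxᵢ = 48. Posterior is Gamma(54, 8); MAP = (54−1)/8 = 53/8 ≈ 6.62500.
MLE = x̄ = 48/7 ≈ 6.85714.
Difference = 53/8 − 48/7 = -13/56 ≈ -0.2321.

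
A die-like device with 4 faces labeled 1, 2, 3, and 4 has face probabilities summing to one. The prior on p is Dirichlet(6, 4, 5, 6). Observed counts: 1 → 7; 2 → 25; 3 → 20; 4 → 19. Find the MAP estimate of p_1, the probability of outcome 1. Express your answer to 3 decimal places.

MAP estimate: 0.136

The posterior is Dirichlet(αᵢ + nᵢ) = Dirichlet(13, 29, 25, 25).
For a Dirichlet(a₁,…,a_K) with all aᵢ > 1, the mode has j-th component (aⱼ − 1)/(Σaᵢ − K).
Here Σaᵢ = 92 and K = 4, so p_1 = (13 − 1)/(92 − 4) = 12/88 ≈ 0.136.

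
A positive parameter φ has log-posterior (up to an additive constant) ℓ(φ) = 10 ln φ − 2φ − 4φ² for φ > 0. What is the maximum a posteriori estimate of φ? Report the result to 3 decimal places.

ℓ'(φ) = 10/φ − 2 − 8φ. Setting this to zero and multiplying by φ: 8φ² + 2φ − 10 = 0.
φ = (−2 + √(2² + 4·8·10)) / (2·8) = (−2 + √324) / 16 = (−2 + 18)/16 = 1.
ℓ''(φ) = −10/φ² − 8 < 0, confirming a maximum.

φ̂_MAP = 1.000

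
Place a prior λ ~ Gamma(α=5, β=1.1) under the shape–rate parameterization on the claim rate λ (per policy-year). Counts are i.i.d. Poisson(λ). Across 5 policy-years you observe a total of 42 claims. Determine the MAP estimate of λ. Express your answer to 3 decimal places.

λ̂_MAP = 7.541

Σxᵢ = 42, n = 5.
Posterior ∝ λ^4e^(−1.1λ) · λ^42e^(−5λ) = λ^46e^(−6.1λ), i.e. Gamma(shape=47, rate=6.1).
The mode of a Gamma(a, b) with a ≥ 1 (shape–rate) is (a−1)/b = 46/6.1 ≈ 7.541.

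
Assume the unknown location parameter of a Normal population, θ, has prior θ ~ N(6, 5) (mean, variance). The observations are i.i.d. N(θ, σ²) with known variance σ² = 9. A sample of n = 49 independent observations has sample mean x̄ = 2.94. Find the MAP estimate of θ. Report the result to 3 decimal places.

θ̂_MAP = 3.048

n = 49, x̄ = 2.94.
For a Normal prior and Normal likelihood with known variance, the posterior is Normal; its mode equals its mean, the precision-weighted average.
Prior precision 1/σ₀² = 1/5 = 0.2; data precision n/σ² = 49/9.
θ̂ = (0.2·6 + (49/9)·2.94) / (0.2 + 49/9) = (2581/150)/(254/45) = 7743/2540 ≈ 3.048.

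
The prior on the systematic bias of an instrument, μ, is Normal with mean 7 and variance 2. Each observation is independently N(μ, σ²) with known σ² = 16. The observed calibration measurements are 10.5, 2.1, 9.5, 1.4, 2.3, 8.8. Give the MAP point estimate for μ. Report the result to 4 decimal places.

n = 6; x̄ = (10.5 + 2.1 + 9.5 + 1.4 + 2.3 + 8.8)/6 = 34.6/6 = 173/30 ≈ 5.7667.
For a Normal prior and Normal likelihood with known variance, the posterior is Normal; its mode equals its mean, the precision-weighted average.
Prior precision 1/σ₀² = 1/2 = 0.5; data precision n/σ² = 6/16 = 0.375.
μ̂ = (0.5·7 + 0.375·(173/30)) / (0.5 + 0.375) = 5.6625/0.875 = 453/70 ≈ 6.4714.

μ̂_MAP = 6.4714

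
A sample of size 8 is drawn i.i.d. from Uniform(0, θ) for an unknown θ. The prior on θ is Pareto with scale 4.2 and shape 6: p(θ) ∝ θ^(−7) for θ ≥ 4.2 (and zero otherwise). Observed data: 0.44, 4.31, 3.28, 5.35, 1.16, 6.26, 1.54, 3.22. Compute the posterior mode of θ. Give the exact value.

The Uniform(0, θ) likelihood is θ^(−n) for θ ≥ max(xᵢ), zero otherwise. Here max(xᵢ) = 6.26.
Posterior ∝ θ^(−7) · θ^(−8) = θ^(−15) on θ ≥ max(4.2, 6.26) = 6.26.
This density is strictly decreasing in θ, so the posterior mode lies at the lower boundary of the support.

θ̂_MAP = 6.26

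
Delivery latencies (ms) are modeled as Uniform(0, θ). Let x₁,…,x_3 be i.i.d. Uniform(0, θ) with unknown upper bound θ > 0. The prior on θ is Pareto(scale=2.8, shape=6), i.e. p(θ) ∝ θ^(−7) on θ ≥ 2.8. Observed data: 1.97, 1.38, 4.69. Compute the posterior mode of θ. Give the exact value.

θ̂_MAP = 4.69

The Uniform(0, θ) likelihood is θ^(−n) for θ ≥ max(xᵢ), zero otherwise. Here max(xᵢ) = 4.69.
Posterior ∝ θ^(−7) · θ^(−3) = θ^(−10) on θ ≥ max(2.8, 4.69) = 4.69.
This density is strictly decreasing in θ, so the posterior mode lies at the lower boundary of the support.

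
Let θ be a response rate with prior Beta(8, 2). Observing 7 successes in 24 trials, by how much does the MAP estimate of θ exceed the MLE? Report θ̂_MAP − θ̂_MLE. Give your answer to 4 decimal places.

MAP − MLE = 0.1458

Posterior is Beta(15, 19); MAP = (15−1)/(34−2) = 14/32 ≈ 0.43750.
MLE ignores the prior: θ̂_MLE = k/n = 7/24 ≈ 0.29167.
Difference = 14/32 − 7/24 = 7/48 ≈ 0.1458.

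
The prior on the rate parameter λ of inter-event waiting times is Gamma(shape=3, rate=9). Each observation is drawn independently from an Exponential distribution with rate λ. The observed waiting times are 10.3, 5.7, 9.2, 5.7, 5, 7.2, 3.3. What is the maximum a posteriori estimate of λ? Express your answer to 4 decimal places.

λ̂_MAP = 0.1625

The Exponential(rate=λ) likelihood is ∝ λ^n e^(−λΣtᵢ). Here n = 7 and Σtᵢ = 10.3 + 5.7 + 9.2 + 5.7 + 5 + 7.2 + 3.3 = 46.4.
Posterior ∝ λ^2e^(−9λ) · λ^7e^(−46.4λ) = λ^9e^(−55.4λ), i.e. Gamma(10, 55.4).
Mode = (a−1)/b = 9/55.4 ≈ 0.1625.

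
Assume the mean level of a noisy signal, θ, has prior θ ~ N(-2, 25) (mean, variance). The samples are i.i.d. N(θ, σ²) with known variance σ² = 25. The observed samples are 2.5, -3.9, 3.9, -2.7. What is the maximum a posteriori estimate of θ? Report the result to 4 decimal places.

n = 4; x̄ = (2.5 + (-3.9) + 3.9 + (-2.7))/4 = -0.2/4 = -0.05.
For a Normal prior and Normal likelihood with known variance, the posterior is Normal; its mode equals its mean, the precision-weighted average.
Prior precision 1/σ₀² = 1/25 = 0.04; data precision n/σ² = 4/25 = 0.16.
θ̂ = (0.04·(-2) + 0.16·(-0.05)) / (0.04 + 0.16) = (-0.088)/0.2 = -0.4400.

θ̂_MAP = -0.4400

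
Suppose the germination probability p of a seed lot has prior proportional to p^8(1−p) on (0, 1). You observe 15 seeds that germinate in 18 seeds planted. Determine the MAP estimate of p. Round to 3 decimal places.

The prior density ∝ p^8(1−p)^1 is the kernel of Beta(9, 2).
Data: 15 successes in 18 trials. The binomial likelihood contributes p^15(1−p)^3, so the posterior is Beta(9+15, 2+3) = Beta(24, 5).
For Beta(a, b) with a, b > 1 the mode is (a−1)/(a+b−2) = 23/27 ≈ 0.852.

p̂_MAP = 0.852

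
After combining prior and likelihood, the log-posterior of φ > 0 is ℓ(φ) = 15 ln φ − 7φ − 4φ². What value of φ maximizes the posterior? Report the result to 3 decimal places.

φ̂_MAP = 1.000

ℓ'(φ) = 15/φ − 7 − 8φ. Setting this to zero and multiplying by φ: 8φ² + 7φ − 15 = 0.
φ = (−7 + √(7² + 4·8·15)) / (2·8) = (−7 + √529) / 16 = (−7 + 23)/16 = 1.
ℓ''(φ) = −15/φ² − 8 < 0, confirming a maximum.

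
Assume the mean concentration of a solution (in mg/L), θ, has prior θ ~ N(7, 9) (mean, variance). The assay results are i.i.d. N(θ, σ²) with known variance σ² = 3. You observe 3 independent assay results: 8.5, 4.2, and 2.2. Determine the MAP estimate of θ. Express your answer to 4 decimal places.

θ̂_MAP = 5.1700

n = 3; x̄ = (8.5 + 4.2 + 2.2)/3 = 14.9/3 = 149/30 ≈ 4.9667.
For a Normal prior and Normal likelihood with known variance, the posterior is Normal; its mode equals its mean, the precision-weighted average.
Prior precision 1/σ₀² = 1/9; data precision n/σ² = 3/3 = 1.
θ̂ = ((1/9)·7 + 1·(149/30)) / (1/9 + 1) = (517/90)/(10/9) = 5.1700.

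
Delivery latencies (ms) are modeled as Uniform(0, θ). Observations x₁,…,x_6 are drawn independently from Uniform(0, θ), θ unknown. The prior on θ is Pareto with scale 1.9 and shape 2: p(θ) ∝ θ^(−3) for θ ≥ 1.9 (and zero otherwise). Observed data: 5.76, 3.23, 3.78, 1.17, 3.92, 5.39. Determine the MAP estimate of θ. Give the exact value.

The Uniform(0, θ) likelihood is θ^(−n) for θ ≥ max(xᵢ), zero otherwise. Here max(xᵢ) = 5.76.
Posterior ∝ θ^(−3) · θ^(−6) = θ^(−9) on θ ≥ max(1.9, 5.76) = 5.76.
This density is strictly decreasing in θ, so the posterior mode lies at the lower boundary of the support.

θ̂_MAP = 5.76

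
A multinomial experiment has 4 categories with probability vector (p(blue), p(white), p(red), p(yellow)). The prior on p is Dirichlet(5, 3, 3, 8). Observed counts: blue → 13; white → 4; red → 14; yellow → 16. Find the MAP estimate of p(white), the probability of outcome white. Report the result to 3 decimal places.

MAP estimate of p(white) = 0.097

The posterior is Dirichlet(αᵢ + nᵢ) = Dirichlet(18, 7, 17, 24).
For a Dirichlet(a₁,…,a_K) with all aᵢ > 1, the mode has j-th component (aⱼ − 1)/(Σaᵢ − K).
Here Σaᵢ = 66 and K = 4, so p(white) = (7 − 1)/(66 − 4) = 6/62 ≈ 0.097.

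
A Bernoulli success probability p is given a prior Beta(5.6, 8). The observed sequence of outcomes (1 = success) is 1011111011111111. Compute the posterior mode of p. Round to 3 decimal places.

p̂_MAP = 0.674

Prior: Beta(5.6, 8).
Data: 14 successes in 16 trials (from the sequence). The binomial likelihood contributes p^14(1−p)^2, so the posterior is Beta(5.6+14, 8+2) = Beta(19.6, 10).
For Beta(a, b) with a, b > 1 the mode is (a−1)/(a+b−2) = 18.6/27.6 ≈ 0.674.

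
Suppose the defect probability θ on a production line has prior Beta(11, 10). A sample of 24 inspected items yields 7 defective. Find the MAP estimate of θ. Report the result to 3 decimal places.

Prior: Beta(11, 10).
Data: 7 successes in 24 trials. The binomial likelihood contributes θ^7(1−θ)^17, so the posterior is Beta(11+7, 10+17) = Beta(18, 27).
For Beta(a, b) with a, b > 1 the mode is (a−1)/(a+b−2) = 17/43 ≈ 0.395.

θ̂_MAP = 0.395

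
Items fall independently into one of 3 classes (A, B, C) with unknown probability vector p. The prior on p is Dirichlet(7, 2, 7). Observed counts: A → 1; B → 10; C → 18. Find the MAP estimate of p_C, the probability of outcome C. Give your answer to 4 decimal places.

The posterior is Dirichlet(αᵢ + nᵢ) = Dirichlet(8, 12, 25).
For a Dirichlet(a₁,…,a_K) with all aᵢ > 1, the mode has j-th component (aⱼ − 1)/(Σaᵢ − K).
Here Σaᵢ = 45 and K = 3, so p_C = (25 − 1)/(45 − 3) = 24/42 ≈ 0.5714.

MAP estimate of p_C = 0.5714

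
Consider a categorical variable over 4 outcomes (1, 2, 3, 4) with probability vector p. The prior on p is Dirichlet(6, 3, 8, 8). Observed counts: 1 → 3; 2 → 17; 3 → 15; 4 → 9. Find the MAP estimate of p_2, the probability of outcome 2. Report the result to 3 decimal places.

MAP estimate: 0.292

The posterior is Dirichlet(αᵢ + nᵢ) = Dirichlet(9, 20, 23, 17).
For a Dirichlet(a₁,…,a_K) with all aᵢ > 1, the mode has j-th component (aⱼ − 1)/(Σaᵢ − K).
Here Σaᵢ = 69 and K = 4, so p_2 = (20 − 1)/(69 − 4) = 19/65 ≈ 0.292.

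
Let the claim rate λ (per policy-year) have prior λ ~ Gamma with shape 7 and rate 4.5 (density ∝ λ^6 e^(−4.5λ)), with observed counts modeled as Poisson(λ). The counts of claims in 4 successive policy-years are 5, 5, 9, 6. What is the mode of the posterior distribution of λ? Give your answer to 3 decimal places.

λ̂_MAP = 3.647

Σxᵢ = 5+5+9+6 = 25, with n = 4.
Posterior ∝ λ^6e^(−4.5λ) · λ^25e^(−4λ) = λ^31e^(−8.5λ), i.e. Gamma(shape=32, rate=8.5).
The mode of a Gamma(a, b) with a ≥ 1 (shape–rate) is (a−1)/b = 31/8.5 ≈ 3.647.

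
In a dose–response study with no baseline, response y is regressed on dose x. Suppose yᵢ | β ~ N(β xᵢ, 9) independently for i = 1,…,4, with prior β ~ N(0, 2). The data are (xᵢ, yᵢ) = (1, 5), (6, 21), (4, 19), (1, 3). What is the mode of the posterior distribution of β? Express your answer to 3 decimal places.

log p(β | y) = −Σ(yᵢ − βxᵢ)²/(2·9) − β²/(2·2) + const.
Setting the derivative to zero: Σxᵢ(yᵢ − βxᵢ)/9 − β/2 = 0, so β = Σxᵢyᵢ / (Σxᵢ² + σ²/τ²).
Σxᵢyᵢ = 1·5 + 6·21 + 4·19 + 1·3 = 210; Σxᵢ² = 54; σ²/τ² = 4.5.
β̂_MAP = 210 / (54 + 4.5) = 210/58.5 ≈ 3.590.

β̂_MAP = 3.590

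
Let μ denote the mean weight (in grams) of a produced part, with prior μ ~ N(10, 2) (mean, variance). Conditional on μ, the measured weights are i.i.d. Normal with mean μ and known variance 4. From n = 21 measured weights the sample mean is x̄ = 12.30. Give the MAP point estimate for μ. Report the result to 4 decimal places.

n = 21, x̄ = 12.30.
For a Normal prior and Normal likelihood with known variance, the posterior is Normal; its mode equals its mean, the precision-weighted average.
Prior precision 1/σ₀² = 1/2 = 0.5; data precision n/σ² = 21/4 = 5.25.
μ̂ = (0.5·10 + 5.25·12.3) / (0.5 + 5.25) = 69.575/5.75 = 12.1000.

μ̂_MAP = 12.1000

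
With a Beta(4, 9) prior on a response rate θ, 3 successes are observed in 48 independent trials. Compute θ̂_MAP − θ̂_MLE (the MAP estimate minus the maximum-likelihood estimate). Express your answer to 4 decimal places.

Posterior is Beta(7, 54); MAP = (7−1)/(61−2) = 6/59 ≈ 0.10169.
MLE ignores the prior: θ̂_MLE = k/n = 3/48 ≈ 0.06250.
Difference = 6/59 − 3/48 = 37/944 ≈ 0.0392.

MAP − MLE = 0.0392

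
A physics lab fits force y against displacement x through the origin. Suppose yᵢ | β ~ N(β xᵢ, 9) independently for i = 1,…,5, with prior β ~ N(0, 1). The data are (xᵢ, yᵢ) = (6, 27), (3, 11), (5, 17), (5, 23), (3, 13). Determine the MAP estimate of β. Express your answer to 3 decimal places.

log p(β | y) = −Σ(yᵢ − βxᵢ)²/(2·9) − β²/(2·1) + const.
Setting the derivative to zero: Σxᵢ(yᵢ − βxᵢ)/9 − β/1 = 0, so β = Σxᵢyᵢ / (Σxᵢ² + σ²/τ²).
Σxᵢyᵢ = 6·27 + 3·11 + 5·17 + 5·23 + 3·13 = 434; Σxᵢ² = 104; σ²/τ² = 9.
β̂_MAP = 434 / (104 + 9) = 434/113 ≈ 3.841.

β̂_MAP = 3.841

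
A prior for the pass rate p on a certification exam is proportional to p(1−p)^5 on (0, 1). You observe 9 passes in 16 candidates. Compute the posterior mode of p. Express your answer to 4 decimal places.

The prior density ∝ p(1−p)^5 is the kernel of Beta(2, 6).
Data: 9 successes in 16 trials. The binomial likelihood contributes p^9(1−p)^7, so the posterior is Beta(2+9, 6+7) = Beta(11, 13).
For Beta(a, b) with a, b > 1 the mode is (a−1)/(a+b−2) = 10/22 ≈ 0.4545.

p̂_MAP = 0.4545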